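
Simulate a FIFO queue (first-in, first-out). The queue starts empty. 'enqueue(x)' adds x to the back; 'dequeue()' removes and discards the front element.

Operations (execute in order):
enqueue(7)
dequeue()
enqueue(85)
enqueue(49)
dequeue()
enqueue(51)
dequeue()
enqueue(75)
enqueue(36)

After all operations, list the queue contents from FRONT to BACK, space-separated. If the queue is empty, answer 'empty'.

enqueue(7): [7]
dequeue(): []
enqueue(85): [85]
enqueue(49): [85, 49]
dequeue(): [49]
enqueue(51): [49, 51]
dequeue(): [51]
enqueue(75): [51, 75]
enqueue(36): [51, 75, 36]

Answer: 51 75 36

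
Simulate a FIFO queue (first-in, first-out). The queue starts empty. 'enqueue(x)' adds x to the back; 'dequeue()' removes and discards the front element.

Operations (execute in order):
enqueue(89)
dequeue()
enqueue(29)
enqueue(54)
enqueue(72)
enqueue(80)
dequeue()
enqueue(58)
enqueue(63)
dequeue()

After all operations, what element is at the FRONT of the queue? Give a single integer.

enqueue(89): queue = [89]
dequeue(): queue = []
enqueue(29): queue = [29]
enqueue(54): queue = [29, 54]
enqueue(72): queue = [29, 54, 72]
enqueue(80): queue = [29, 54, 72, 80]
dequeue(): queue = [54, 72, 80]
enqueue(58): queue = [54, 72, 80, 58]
enqueue(63): queue = [54, 72, 80, 58, 63]
dequeue(): queue = [72, 80, 58, 63]

Answer: 72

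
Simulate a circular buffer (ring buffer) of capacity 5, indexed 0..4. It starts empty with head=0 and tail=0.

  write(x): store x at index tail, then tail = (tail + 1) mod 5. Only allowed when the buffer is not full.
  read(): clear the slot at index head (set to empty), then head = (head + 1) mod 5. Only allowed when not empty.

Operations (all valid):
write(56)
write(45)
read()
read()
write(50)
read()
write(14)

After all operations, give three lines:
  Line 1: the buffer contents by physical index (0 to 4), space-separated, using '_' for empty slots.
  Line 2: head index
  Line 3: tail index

write(56): buf=[56 _ _ _ _], head=0, tail=1, size=1
write(45): buf=[56 45 _ _ _], head=0, tail=2, size=2
read(): buf=[_ 45 _ _ _], head=1, tail=2, size=1
read(): buf=[_ _ _ _ _], head=2, tail=2, size=0
write(50): buf=[_ _ 50 _ _], head=2, tail=3, size=1
read(): buf=[_ _ _ _ _], head=3, tail=3, size=0
write(14): buf=[_ _ _ 14 _], head=3, tail=4, size=1

Answer: _ _ _ 14 _
3
4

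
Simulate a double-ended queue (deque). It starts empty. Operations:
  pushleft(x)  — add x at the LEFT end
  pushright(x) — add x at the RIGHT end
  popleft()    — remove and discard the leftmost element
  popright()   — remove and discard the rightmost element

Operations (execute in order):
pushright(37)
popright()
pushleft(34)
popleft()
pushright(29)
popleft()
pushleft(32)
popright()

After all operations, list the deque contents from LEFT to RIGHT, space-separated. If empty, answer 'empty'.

pushright(37): [37]
popright(): []
pushleft(34): [34]
popleft(): []
pushright(29): [29]
popleft(): []
pushleft(32): [32]
popright(): []

Answer: empty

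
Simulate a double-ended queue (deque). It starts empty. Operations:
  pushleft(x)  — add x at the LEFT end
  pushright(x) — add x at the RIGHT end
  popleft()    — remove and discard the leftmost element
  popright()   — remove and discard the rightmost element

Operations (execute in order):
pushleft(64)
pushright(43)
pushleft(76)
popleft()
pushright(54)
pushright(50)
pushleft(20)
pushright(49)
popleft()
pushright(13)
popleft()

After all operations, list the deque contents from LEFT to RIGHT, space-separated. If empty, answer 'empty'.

Answer: 43 54 50 49 13

Derivation:
pushleft(64): [64]
pushright(43): [64, 43]
pushleft(76): [76, 64, 43]
popleft(): [64, 43]
pushright(54): [64, 43, 54]
pushright(50): [64, 43, 54, 50]
pushleft(20): [20, 64, 43, 54, 50]
pushright(49): [20, 64, 43, 54, 50, 49]
popleft(): [64, 43, 54, 50, 49]
pushright(13): [64, 43, 54, 50, 49, 13]
popleft(): [43, 54, 50, 49, 13]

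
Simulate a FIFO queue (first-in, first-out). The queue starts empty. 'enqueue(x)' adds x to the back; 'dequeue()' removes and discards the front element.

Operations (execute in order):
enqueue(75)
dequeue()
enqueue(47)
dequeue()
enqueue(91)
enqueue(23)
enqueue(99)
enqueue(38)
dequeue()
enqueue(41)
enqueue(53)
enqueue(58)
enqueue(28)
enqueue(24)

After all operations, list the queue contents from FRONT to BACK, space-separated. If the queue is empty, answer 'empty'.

Answer: 23 99 38 41 53 58 28 24

Derivation:
enqueue(75): [75]
dequeue(): []
enqueue(47): [47]
dequeue(): []
enqueue(91): [91]
enqueue(23): [91, 23]
enqueue(99): [91, 23, 99]
enqueue(38): [91, 23, 99, 38]
dequeue(): [23, 99, 38]
enqueue(41): [23, 99, 38, 41]
enqueue(53): [23, 99, 38, 41, 53]
enqueue(58): [23, 99, 38, 41, 53, 58]
enqueue(28): [23, 99, 38, 41, 53, 58, 28]
enqueue(24): [23, 99, 38, 41, 53, 58, 28, 24]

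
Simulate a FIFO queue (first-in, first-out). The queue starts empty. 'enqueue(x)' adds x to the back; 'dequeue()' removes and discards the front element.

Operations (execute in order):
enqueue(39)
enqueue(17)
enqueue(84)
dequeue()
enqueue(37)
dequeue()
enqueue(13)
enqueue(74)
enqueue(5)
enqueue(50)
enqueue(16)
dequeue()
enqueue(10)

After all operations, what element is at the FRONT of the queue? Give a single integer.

Answer: 37

Derivation:
enqueue(39): queue = [39]
enqueue(17): queue = [39, 17]
enqueue(84): queue = [39, 17, 84]
dequeue(): queue = [17, 84]
enqueue(37): queue = [17, 84, 37]
dequeue(): queue = [84, 37]
enqueue(13): queue = [84, 37, 13]
enqueue(74): queue = [84, 37, 13, 74]
enqueue(5): queue = [84, 37, 13, 74, 5]
enqueue(50): queue = [84, 37, 13, 74, 5, 50]
enqueue(16): queue = [84, 37, 13, 74, 5, 50, 16]
dequeue(): queue = [37, 13, 74, 5, 50, 16]
enqueue(10): queue = [37, 13, 74, 5, 50, 16, 10]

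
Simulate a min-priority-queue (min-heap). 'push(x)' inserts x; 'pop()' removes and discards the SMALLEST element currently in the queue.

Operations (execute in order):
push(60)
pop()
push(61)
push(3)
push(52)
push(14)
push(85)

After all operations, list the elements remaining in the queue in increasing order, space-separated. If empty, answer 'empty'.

push(60): heap contents = [60]
pop() → 60: heap contents = []
push(61): heap contents = [61]
push(3): heap contents = [3, 61]
push(52): heap contents = [3, 52, 61]
push(14): heap contents = [3, 14, 52, 61]
push(85): heap contents = [3, 14, 52, 61, 85]

Answer: 3 14 52 61 85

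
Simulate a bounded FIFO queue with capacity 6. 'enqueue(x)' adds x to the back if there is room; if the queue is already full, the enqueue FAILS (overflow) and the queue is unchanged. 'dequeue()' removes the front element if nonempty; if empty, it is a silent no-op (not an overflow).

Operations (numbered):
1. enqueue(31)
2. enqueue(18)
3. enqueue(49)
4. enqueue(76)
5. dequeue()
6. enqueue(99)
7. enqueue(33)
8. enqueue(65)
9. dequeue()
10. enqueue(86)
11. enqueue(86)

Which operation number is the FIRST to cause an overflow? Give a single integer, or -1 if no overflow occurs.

Answer: 11

Derivation:
1. enqueue(31): size=1
2. enqueue(18): size=2
3. enqueue(49): size=3
4. enqueue(76): size=4
5. dequeue(): size=3
6. enqueue(99): size=4
7. enqueue(33): size=5
8. enqueue(65): size=6
9. dequeue(): size=5
10. enqueue(86): size=6
11. enqueue(86): size=6=cap → OVERFLOW (fail)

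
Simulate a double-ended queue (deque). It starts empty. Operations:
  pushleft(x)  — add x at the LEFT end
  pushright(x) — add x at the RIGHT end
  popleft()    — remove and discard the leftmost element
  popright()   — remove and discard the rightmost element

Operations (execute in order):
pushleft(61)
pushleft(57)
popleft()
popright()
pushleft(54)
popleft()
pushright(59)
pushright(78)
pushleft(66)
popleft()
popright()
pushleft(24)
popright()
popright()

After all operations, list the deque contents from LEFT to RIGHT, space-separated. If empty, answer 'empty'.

pushleft(61): [61]
pushleft(57): [57, 61]
popleft(): [61]
popright(): []
pushleft(54): [54]
popleft(): []
pushright(59): [59]
pushright(78): [59, 78]
pushleft(66): [66, 59, 78]
popleft(): [59, 78]
popright(): [59]
pushleft(24): [24, 59]
popright(): [24]
popright(): []

Answer: empty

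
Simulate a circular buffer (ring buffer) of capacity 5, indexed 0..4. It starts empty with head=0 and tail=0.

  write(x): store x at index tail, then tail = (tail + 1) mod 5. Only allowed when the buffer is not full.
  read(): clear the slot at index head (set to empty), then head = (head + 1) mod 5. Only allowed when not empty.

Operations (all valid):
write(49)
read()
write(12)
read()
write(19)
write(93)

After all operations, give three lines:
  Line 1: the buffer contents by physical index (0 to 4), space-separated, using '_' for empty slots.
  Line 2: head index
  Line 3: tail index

Answer: _ _ 19 93 _
2
4

Derivation:
write(49): buf=[49 _ _ _ _], head=0, tail=1, size=1
read(): buf=[_ _ _ _ _], head=1, tail=1, size=0
write(12): buf=[_ 12 _ _ _], head=1, tail=2, size=1
read(): buf=[_ _ _ _ _], head=2, tail=2, size=0
write(19): buf=[_ _ 19 _ _], head=2, tail=3, size=1
write(93): buf=[_ _ 19 93 _], head=2, tail=4, size=2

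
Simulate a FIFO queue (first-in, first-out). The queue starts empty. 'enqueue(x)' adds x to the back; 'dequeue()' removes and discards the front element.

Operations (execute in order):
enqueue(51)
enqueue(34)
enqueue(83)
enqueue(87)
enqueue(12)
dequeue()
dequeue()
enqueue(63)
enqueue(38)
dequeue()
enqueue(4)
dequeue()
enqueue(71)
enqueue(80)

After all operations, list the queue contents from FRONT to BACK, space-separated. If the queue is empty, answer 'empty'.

Answer: 12 63 38 4 71 80

Derivation:
enqueue(51): [51]
enqueue(34): [51, 34]
enqueue(83): [51, 34, 83]
enqueue(87): [51, 34, 83, 87]
enqueue(12): [51, 34, 83, 87, 12]
dequeue(): [34, 83, 87, 12]
dequeue(): [83, 87, 12]
enqueue(63): [83, 87, 12, 63]
enqueue(38): [83, 87, 12, 63, 38]
dequeue(): [87, 12, 63, 38]
enqueue(4): [87, 12, 63, 38, 4]
dequeue(): [12, 63, 38, 4]
enqueue(71): [12, 63, 38, 4, 71]
enqueue(80): [12, 63, 38, 4, 71, 80]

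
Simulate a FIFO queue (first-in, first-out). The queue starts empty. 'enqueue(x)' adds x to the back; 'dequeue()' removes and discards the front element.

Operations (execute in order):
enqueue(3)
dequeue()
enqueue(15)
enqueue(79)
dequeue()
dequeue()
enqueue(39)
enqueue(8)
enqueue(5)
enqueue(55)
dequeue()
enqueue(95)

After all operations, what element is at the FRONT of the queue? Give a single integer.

enqueue(3): queue = [3]
dequeue(): queue = []
enqueue(15): queue = [15]
enqueue(79): queue = [15, 79]
dequeue(): queue = [79]
dequeue(): queue = []
enqueue(39): queue = [39]
enqueue(8): queue = [39, 8]
enqueue(5): queue = [39, 8, 5]
enqueue(55): queue = [39, 8, 5, 55]
dequeue(): queue = [8, 5, 55]
enqueue(95): queue = [8, 5, 55, 95]

Answer: 8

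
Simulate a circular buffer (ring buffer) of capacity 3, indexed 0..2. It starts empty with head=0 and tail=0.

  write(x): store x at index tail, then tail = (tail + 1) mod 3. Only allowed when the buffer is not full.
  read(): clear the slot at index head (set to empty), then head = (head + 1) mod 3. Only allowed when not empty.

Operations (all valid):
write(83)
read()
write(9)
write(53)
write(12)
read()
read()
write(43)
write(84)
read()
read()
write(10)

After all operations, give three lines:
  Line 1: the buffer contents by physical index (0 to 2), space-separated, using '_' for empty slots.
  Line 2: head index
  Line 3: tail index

Answer: 10 _ 84
2
1

Derivation:
write(83): buf=[83 _ _], head=0, tail=1, size=1
read(): buf=[_ _ _], head=1, tail=1, size=0
write(9): buf=[_ 9 _], head=1, tail=2, size=1
write(53): buf=[_ 9 53], head=1, tail=0, size=2
write(12): buf=[12 9 53], head=1, tail=1, size=3
read(): buf=[12 _ 53], head=2, tail=1, size=2
read(): buf=[12 _ _], head=0, tail=1, size=1
write(43): buf=[12 43 _], head=0, tail=2, size=2
write(84): buf=[12 43 84], head=0, tail=0, size=3
read(): buf=[_ 43 84], head=1, tail=0, size=2
read(): buf=[_ _ 84], head=2, tail=0, size=1
write(10): buf=[10 _ 84], head=2, tail=1, size=2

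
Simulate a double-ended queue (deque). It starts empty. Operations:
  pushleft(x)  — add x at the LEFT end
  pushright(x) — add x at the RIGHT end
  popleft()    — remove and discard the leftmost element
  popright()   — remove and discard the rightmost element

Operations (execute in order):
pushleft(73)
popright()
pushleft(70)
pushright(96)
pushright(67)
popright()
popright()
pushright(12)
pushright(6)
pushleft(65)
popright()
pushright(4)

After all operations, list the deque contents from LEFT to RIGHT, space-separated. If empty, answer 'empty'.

pushleft(73): [73]
popright(): []
pushleft(70): [70]
pushright(96): [70, 96]
pushright(67): [70, 96, 67]
popright(): [70, 96]
popright(): [70]
pushright(12): [70, 12]
pushright(6): [70, 12, 6]
pushleft(65): [65, 70, 12, 6]
popright(): [65, 70, 12]
pushright(4): [65, 70, 12, 4]

Answer: 65 70 12 4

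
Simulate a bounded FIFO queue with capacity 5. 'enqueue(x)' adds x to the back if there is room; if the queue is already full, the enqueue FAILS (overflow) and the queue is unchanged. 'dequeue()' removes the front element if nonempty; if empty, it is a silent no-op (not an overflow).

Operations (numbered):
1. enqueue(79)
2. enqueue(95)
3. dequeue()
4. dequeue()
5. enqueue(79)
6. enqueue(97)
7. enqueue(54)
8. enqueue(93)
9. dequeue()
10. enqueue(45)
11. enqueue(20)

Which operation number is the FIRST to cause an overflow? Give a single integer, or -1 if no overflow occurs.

Answer: -1

Derivation:
1. enqueue(79): size=1
2. enqueue(95): size=2
3. dequeue(): size=1
4. dequeue(): size=0
5. enqueue(79): size=1
6. enqueue(97): size=2
7. enqueue(54): size=3
8. enqueue(93): size=4
9. dequeue(): size=3
10. enqueue(45): size=4
11. enqueue(20): size=5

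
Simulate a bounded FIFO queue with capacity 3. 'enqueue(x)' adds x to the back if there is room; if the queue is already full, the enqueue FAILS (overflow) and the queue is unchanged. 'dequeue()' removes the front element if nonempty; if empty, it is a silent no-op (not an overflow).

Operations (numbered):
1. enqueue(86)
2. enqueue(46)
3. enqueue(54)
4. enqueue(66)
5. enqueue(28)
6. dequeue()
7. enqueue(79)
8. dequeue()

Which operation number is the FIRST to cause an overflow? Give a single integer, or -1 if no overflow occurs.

Answer: 4

Derivation:
1. enqueue(86): size=1
2. enqueue(46): size=2
3. enqueue(54): size=3
4. enqueue(66): size=3=cap → OVERFLOW (fail)
5. enqueue(28): size=3=cap → OVERFLOW (fail)
6. dequeue(): size=2
7. enqueue(79): size=3
8. dequeue(): size=2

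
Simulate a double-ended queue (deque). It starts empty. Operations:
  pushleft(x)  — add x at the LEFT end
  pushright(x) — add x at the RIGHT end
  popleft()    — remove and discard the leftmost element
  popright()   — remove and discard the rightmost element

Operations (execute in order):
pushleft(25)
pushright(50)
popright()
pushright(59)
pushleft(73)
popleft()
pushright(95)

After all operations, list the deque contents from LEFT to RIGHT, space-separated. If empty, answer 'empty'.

pushleft(25): [25]
pushright(50): [25, 50]
popright(): [25]
pushright(59): [25, 59]
pushleft(73): [73, 25, 59]
popleft(): [25, 59]
pushright(95): [25, 59, 95]

Answer: 25 59 95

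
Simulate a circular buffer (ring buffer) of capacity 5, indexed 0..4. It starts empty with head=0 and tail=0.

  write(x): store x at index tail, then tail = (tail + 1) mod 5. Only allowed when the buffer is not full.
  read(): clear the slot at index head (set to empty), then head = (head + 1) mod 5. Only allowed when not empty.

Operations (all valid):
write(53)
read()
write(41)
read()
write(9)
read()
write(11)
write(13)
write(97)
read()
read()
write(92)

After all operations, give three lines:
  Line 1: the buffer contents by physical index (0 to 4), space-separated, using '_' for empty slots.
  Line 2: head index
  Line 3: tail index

Answer: 97 92 _ _ _
0
2

Derivation:
write(53): buf=[53 _ _ _ _], head=0, tail=1, size=1
read(): buf=[_ _ _ _ _], head=1, tail=1, size=0
write(41): buf=[_ 41 _ _ _], head=1, tail=2, size=1
read(): buf=[_ _ _ _ _], head=2, tail=2, size=0
write(9): buf=[_ _ 9 _ _], head=2, tail=3, size=1
read(): buf=[_ _ _ _ _], head=3, tail=3, size=0
write(11): buf=[_ _ _ 11 _], head=3, tail=4, size=1
write(13): buf=[_ _ _ 11 13], head=3, tail=0, size=2
write(97): buf=[97 _ _ 11 13], head=3, tail=1, size=3
read(): buf=[97 _ _ _ 13], head=4, tail=1, size=2
read(): buf=[97 _ _ _ _], head=0, tail=1, size=1
write(92): buf=[97 92 _ _ _], head=0, tail=2, size=2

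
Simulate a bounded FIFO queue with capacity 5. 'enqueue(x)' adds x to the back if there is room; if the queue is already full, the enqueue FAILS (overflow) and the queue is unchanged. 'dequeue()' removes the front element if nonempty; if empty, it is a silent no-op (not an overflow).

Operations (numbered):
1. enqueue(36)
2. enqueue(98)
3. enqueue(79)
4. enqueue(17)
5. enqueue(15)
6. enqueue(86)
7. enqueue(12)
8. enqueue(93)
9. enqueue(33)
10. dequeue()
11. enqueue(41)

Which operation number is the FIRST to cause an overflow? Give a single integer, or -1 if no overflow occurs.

Answer: 6

Derivation:
1. enqueue(36): size=1
2. enqueue(98): size=2
3. enqueue(79): size=3
4. enqueue(17): size=4
5. enqueue(15): size=5
6. enqueue(86): size=5=cap → OVERFLOW (fail)
7. enqueue(12): size=5=cap → OVERFLOW (fail)
8. enqueue(93): size=5=cap → OVERFLOW (fail)
9. enqueue(33): size=5=cap → OVERFLOW (fail)
10. dequeue(): size=4
11. enqueue(41): size=5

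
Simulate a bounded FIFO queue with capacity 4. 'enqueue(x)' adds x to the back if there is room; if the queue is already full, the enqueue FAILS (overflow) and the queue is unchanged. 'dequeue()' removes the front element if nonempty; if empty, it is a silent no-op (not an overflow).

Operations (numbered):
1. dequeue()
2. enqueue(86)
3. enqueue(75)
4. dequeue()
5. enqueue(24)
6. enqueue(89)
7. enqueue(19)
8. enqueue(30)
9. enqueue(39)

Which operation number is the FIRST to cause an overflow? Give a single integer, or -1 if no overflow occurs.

1. dequeue(): empty, no-op, size=0
2. enqueue(86): size=1
3. enqueue(75): size=2
4. dequeue(): size=1
5. enqueue(24): size=2
6. enqueue(89): size=3
7. enqueue(19): size=4
8. enqueue(30): size=4=cap → OVERFLOW (fail)
9. enqueue(39): size=4=cap → OVERFLOW (fail)

Answer: 8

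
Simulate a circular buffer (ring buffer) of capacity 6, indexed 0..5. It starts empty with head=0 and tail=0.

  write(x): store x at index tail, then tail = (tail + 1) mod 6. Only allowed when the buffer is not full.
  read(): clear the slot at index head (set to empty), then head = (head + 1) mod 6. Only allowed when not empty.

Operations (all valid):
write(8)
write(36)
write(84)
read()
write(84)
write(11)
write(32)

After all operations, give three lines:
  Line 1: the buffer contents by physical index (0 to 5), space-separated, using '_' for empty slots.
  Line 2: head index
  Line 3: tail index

Answer: _ 36 84 84 11 32
1
0

Derivation:
write(8): buf=[8 _ _ _ _ _], head=0, tail=1, size=1
write(36): buf=[8 36 _ _ _ _], head=0, tail=2, size=2
write(84): buf=[8 36 84 _ _ _], head=0, tail=3, size=3
read(): buf=[_ 36 84 _ _ _], head=1, tail=3, size=2
write(84): buf=[_ 36 84 84 _ _], head=1, tail=4, size=3
write(11): buf=[_ 36 84 84 11 _], head=1, tail=5, size=4
write(32): buf=[_ 36 84 84 11 32], head=1, tail=0, size=5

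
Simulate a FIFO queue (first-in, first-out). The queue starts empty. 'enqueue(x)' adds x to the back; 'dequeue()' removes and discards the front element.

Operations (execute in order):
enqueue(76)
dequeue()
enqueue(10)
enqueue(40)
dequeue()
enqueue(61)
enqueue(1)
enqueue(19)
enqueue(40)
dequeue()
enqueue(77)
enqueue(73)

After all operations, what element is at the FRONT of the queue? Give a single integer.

Answer: 61

Derivation:
enqueue(76): queue = [76]
dequeue(): queue = []
enqueue(10): queue = [10]
enqueue(40): queue = [10, 40]
dequeue(): queue = [40]
enqueue(61): queue = [40, 61]
enqueue(1): queue = [40, 61, 1]
enqueue(19): queue = [40, 61, 1, 19]
enqueue(40): queue = [40, 61, 1, 19, 40]
dequeue(): queue = [61, 1, 19, 40]
enqueue(77): queue = [61, 1, 19, 40, 77]
enqueue(73): queue = [61, 1, 19, 40, 77, 73]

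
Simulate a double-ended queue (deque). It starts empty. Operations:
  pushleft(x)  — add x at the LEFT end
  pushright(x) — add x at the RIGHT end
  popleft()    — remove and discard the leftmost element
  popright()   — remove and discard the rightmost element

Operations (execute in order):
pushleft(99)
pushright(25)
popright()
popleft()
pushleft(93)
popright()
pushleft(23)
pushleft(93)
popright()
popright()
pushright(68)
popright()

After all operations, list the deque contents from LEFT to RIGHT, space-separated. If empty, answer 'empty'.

pushleft(99): [99]
pushright(25): [99, 25]
popright(): [99]
popleft(): []
pushleft(93): [93]
popright(): []
pushleft(23): [23]
pushleft(93): [93, 23]
popright(): [93]
popright(): []
pushright(68): [68]
popright(): []

Answer: empty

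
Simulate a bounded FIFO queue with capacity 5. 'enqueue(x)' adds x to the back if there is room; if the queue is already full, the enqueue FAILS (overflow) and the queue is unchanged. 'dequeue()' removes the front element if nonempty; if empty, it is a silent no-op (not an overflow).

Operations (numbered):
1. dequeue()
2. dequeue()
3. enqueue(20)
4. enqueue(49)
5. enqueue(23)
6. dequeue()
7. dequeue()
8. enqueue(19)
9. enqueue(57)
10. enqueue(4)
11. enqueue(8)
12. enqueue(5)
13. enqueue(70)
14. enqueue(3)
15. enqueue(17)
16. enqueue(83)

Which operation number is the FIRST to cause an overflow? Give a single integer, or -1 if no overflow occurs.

1. dequeue(): empty, no-op, size=0
2. dequeue(): empty, no-op, size=0
3. enqueue(20): size=1
4. enqueue(49): size=2
5. enqueue(23): size=3
6. dequeue(): size=2
7. dequeue(): size=1
8. enqueue(19): size=2
9. enqueue(57): size=3
10. enqueue(4): size=4
11. enqueue(8): size=5
12. enqueue(5): size=5=cap → OVERFLOW (fail)
13. enqueue(70): size=5=cap → OVERFLOW (fail)
14. enqueue(3): size=5=cap → OVERFLOW (fail)
15. enqueue(17): size=5=cap → OVERFLOW (fail)
16. enqueue(83): size=5=cap → OVERFLOW (fail)

Answer: 12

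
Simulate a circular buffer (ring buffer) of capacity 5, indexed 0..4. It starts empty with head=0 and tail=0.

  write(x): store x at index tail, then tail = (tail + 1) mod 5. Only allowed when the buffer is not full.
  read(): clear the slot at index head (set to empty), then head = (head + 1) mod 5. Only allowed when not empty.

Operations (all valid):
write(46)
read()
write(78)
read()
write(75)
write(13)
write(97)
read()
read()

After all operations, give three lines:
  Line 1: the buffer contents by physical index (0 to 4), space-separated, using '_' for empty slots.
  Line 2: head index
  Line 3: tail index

write(46): buf=[46 _ _ _ _], head=0, tail=1, size=1
read(): buf=[_ _ _ _ _], head=1, tail=1, size=0
write(78): buf=[_ 78 _ _ _], head=1, tail=2, size=1
read(): buf=[_ _ _ _ _], head=2, tail=2, size=0
write(75): buf=[_ _ 75 _ _], head=2, tail=3, size=1
write(13): buf=[_ _ 75 13 _], head=2, tail=4, size=2
write(97): buf=[_ _ 75 13 97], head=2, tail=0, size=3
read(): buf=[_ _ _ 13 97], head=3, tail=0, size=2
read(): buf=[_ _ _ _ 97], head=4, tail=0, size=1

Answer: _ _ _ _ 97
4
0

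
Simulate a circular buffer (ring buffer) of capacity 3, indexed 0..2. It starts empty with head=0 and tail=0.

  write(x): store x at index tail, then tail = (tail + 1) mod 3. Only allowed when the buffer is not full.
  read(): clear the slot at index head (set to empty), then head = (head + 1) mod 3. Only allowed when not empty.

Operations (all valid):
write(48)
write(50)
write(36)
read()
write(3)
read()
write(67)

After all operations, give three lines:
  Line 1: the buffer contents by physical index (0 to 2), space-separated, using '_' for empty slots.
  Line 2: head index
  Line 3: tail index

Answer: 3 67 36
2
2

Derivation:
write(48): buf=[48 _ _], head=0, tail=1, size=1
write(50): buf=[48 50 _], head=0, tail=2, size=2
write(36): buf=[48 50 36], head=0, tail=0, size=3
read(): buf=[_ 50 36], head=1, tail=0, size=2
write(3): buf=[3 50 36], head=1, tail=1, size=3
read(): buf=[3 _ 36], head=2, tail=1, size=2
write(67): buf=[3 67 36], head=2, tail=2, size=3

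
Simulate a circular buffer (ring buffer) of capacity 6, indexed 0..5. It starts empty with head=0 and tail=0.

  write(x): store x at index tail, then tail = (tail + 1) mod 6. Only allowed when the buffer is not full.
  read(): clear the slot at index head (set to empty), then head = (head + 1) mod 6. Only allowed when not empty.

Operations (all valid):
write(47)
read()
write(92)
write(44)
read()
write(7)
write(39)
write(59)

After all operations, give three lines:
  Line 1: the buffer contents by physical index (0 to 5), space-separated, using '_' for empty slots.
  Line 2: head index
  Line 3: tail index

Answer: _ _ 44 7 39 59
2
0

Derivation:
write(47): buf=[47 _ _ _ _ _], head=0, tail=1, size=1
read(): buf=[_ _ _ _ _ _], head=1, tail=1, size=0
write(92): buf=[_ 92 _ _ _ _], head=1, tail=2, size=1
write(44): buf=[_ 92 44 _ _ _], head=1, tail=3, size=2
read(): buf=[_ _ 44 _ _ _], head=2, tail=3, size=1
write(7): buf=[_ _ 44 7 _ _], head=2, tail=4, size=2
write(39): buf=[_ _ 44 7 39 _], head=2, tail=5, size=3
write(59): buf=[_ _ 44 7 39 59], head=2, tail=0, size=4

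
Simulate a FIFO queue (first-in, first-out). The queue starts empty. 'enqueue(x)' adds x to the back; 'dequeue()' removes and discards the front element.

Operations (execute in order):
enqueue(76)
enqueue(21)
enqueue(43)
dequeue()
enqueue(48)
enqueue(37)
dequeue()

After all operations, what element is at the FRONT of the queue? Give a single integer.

Answer: 43

Derivation:
enqueue(76): queue = [76]
enqueue(21): queue = [76, 21]
enqueue(43): queue = [76, 21, 43]
dequeue(): queue = [21, 43]
enqueue(48): queue = [21, 43, 48]
enqueue(37): queue = [21, 43, 48, 37]
dequeue(): queue = [43, 48, 37]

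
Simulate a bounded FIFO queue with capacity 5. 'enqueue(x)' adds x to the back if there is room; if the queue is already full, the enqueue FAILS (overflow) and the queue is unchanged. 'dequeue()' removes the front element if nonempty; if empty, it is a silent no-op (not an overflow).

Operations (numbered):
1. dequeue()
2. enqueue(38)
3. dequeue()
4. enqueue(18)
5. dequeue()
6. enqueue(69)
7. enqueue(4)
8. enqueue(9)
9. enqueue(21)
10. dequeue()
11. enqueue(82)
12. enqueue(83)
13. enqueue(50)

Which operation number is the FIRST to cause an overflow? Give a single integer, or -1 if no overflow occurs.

1. dequeue(): empty, no-op, size=0
2. enqueue(38): size=1
3. dequeue(): size=0
4. enqueue(18): size=1
5. dequeue(): size=0
6. enqueue(69): size=1
7. enqueue(4): size=2
8. enqueue(9): size=3
9. enqueue(21): size=4
10. dequeue(): size=3
11. enqueue(82): size=4
12. enqueue(83): size=5
13. enqueue(50): size=5=cap → OVERFLOW (fail)

Answer: 13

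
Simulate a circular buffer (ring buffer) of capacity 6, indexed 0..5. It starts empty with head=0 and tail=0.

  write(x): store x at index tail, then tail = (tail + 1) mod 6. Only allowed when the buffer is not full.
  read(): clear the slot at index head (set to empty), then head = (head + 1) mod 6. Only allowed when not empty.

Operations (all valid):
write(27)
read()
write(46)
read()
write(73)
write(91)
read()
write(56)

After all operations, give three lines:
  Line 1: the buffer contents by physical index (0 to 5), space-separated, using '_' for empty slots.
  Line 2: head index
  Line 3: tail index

write(27): buf=[27 _ _ _ _ _], head=0, tail=1, size=1
read(): buf=[_ _ _ _ _ _], head=1, tail=1, size=0
write(46): buf=[_ 46 _ _ _ _], head=1, tail=2, size=1
read(): buf=[_ _ _ _ _ _], head=2, tail=2, size=0
write(73): buf=[_ _ 73 _ _ _], head=2, tail=3, size=1
write(91): buf=[_ _ 73 91 _ _], head=2, tail=4, size=2
read(): buf=[_ _ _ 91 _ _], head=3, tail=4, size=1
write(56): buf=[_ _ _ 91 56 _], head=3, tail=5, size=2

Answer: _ _ _ 91 56 _
3
5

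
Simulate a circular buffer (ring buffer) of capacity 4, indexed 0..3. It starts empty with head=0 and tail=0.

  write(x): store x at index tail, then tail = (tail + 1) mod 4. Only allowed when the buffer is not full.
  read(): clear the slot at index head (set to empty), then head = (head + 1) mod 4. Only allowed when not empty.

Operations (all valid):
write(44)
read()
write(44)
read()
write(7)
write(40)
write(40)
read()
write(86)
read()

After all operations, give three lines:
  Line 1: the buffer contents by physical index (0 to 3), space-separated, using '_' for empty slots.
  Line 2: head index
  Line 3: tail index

write(44): buf=[44 _ _ _], head=0, tail=1, size=1
read(): buf=[_ _ _ _], head=1, tail=1, size=0
write(44): buf=[_ 44 _ _], head=1, tail=2, size=1
read(): buf=[_ _ _ _], head=2, tail=2, size=0
write(7): buf=[_ _ 7 _], head=2, tail=3, size=1
write(40): buf=[_ _ 7 40], head=2, tail=0, size=2
write(40): buf=[40 _ 7 40], head=2, tail=1, size=3
read(): buf=[40 _ _ 40], head=3, tail=1, size=2
write(86): buf=[40 86 _ 40], head=3, tail=2, size=3
read(): buf=[40 86 _ _], head=0, tail=2, size=2

Answer: 40 86 _ _
0
2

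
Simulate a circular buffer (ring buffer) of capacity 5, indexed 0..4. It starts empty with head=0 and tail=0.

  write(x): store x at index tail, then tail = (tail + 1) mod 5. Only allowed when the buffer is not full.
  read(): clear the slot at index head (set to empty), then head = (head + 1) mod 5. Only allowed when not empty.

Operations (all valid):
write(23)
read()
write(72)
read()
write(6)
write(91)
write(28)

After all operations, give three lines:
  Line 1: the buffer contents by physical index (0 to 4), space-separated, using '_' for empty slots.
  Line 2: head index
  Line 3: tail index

Answer: _ _ 6 91 28
2
0

Derivation:
write(23): buf=[23 _ _ _ _], head=0, tail=1, size=1
read(): buf=[_ _ _ _ _], head=1, tail=1, size=0
write(72): buf=[_ 72 _ _ _], head=1, tail=2, size=1
read(): buf=[_ _ _ _ _], head=2, tail=2, size=0
write(6): buf=[_ _ 6 _ _], head=2, tail=3, size=1
write(91): buf=[_ _ 6 91 _], head=2, tail=4, size=2
write(28): buf=[_ _ 6 91 28], head=2, tail=0, size=3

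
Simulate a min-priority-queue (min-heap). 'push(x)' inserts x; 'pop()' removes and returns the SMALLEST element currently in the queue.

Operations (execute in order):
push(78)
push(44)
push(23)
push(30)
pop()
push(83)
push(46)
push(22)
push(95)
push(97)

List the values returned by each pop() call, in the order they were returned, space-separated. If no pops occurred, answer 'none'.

Answer: 23

Derivation:
push(78): heap contents = [78]
push(44): heap contents = [44, 78]
push(23): heap contents = [23, 44, 78]
push(30): heap contents = [23, 30, 44, 78]
pop() → 23: heap contents = [30, 44, 78]
push(83): heap contents = [30, 44, 78, 83]
push(46): heap contents = [30, 44, 46, 78, 83]
push(22): heap contents = [22, 30, 44, 46, 78, 83]
push(95): heap contents = [22, 30, 44, 46, 78, 83, 95]
push(97): heap contents = [22, 30, 44, 46, 78, 83, 95, 97]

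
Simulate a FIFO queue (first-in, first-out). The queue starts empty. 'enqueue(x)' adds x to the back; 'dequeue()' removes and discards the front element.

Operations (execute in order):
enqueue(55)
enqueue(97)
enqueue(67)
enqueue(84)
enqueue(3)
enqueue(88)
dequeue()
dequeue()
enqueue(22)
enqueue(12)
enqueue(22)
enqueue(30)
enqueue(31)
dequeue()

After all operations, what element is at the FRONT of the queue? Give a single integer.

enqueue(55): queue = [55]
enqueue(97): queue = [55, 97]
enqueue(67): queue = [55, 97, 67]
enqueue(84): queue = [55, 97, 67, 84]
enqueue(3): queue = [55, 97, 67, 84, 3]
enqueue(88): queue = [55, 97, 67, 84, 3, 88]
dequeue(): queue = [97, 67, 84, 3, 88]
dequeue(): queue = [67, 84, 3, 88]
enqueue(22): queue = [67, 84, 3, 88, 22]
enqueue(12): queue = [67, 84, 3, 88, 22, 12]
enqueue(22): queue = [67, 84, 3, 88, 22, 12, 22]
enqueue(30): queue = [67, 84, 3, 88, 22, 12, 22, 30]
enqueue(31): queue = [67, 84, 3, 88, 22, 12, 22, 30, 31]
dequeue(): queue = [84, 3, 88, 22, 12, 22, 30, 31]

Answer: 84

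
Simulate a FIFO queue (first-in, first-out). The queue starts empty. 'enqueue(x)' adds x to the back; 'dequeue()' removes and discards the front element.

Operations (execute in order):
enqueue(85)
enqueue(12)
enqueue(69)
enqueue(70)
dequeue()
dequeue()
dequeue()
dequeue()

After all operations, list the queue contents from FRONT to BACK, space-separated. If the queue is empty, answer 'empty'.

Answer: empty

Derivation:
enqueue(85): [85]
enqueue(12): [85, 12]
enqueue(69): [85, 12, 69]
enqueue(70): [85, 12, 69, 70]
dequeue(): [12, 69, 70]
dequeue(): [69, 70]
dequeue(): [70]
dequeue(): []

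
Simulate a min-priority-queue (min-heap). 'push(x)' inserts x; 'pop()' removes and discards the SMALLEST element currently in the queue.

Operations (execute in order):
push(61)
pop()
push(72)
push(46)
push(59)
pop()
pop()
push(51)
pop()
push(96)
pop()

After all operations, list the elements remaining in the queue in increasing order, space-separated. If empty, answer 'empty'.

Answer: 96

Derivation:
push(61): heap contents = [61]
pop() → 61: heap contents = []
push(72): heap contents = [72]
push(46): heap contents = [46, 72]
push(59): heap contents = [46, 59, 72]
pop() → 46: heap contents = [59, 72]
pop() → 59: heap contents = [72]
push(51): heap contents = [51, 72]
pop() → 51: heap contents = [72]
push(96): heap contents = [72, 96]
pop() → 72: heap contents = [96]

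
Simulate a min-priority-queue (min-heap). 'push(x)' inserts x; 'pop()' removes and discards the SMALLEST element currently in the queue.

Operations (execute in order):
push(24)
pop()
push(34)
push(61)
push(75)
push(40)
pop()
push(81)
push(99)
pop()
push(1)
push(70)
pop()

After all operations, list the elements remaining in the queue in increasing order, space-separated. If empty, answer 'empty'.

push(24): heap contents = [24]
pop() → 24: heap contents = []
push(34): heap contents = [34]
push(61): heap contents = [34, 61]
push(75): heap contents = [34, 61, 75]
push(40): heap contents = [34, 40, 61, 75]
pop() → 34: heap contents = [40, 61, 75]
push(81): heap contents = [40, 61, 75, 81]
push(99): heap contents = [40, 61, 75, 81, 99]
pop() → 40: heap contents = [61, 75, 81, 99]
push(1): heap contents = [1, 61, 75, 81, 99]
push(70): heap contents = [1, 61, 70, 75, 81, 99]
pop() → 1: heap contents = [61, 70, 75, 81, 99]

Answer: 61 70 75 81 99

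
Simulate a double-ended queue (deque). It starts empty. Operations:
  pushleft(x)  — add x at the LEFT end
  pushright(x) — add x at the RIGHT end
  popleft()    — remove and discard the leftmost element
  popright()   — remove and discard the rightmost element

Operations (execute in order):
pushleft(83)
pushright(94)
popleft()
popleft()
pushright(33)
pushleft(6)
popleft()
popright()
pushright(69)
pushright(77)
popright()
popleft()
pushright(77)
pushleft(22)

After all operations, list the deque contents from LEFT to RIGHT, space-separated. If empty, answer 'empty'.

pushleft(83): [83]
pushright(94): [83, 94]
popleft(): [94]
popleft(): []
pushright(33): [33]
pushleft(6): [6, 33]
popleft(): [33]
popright(): []
pushright(69): [69]
pushright(77): [69, 77]
popright(): [69]
popleft(): []
pushright(77): [77]
pushleft(22): [22, 77]

Answer: 22 77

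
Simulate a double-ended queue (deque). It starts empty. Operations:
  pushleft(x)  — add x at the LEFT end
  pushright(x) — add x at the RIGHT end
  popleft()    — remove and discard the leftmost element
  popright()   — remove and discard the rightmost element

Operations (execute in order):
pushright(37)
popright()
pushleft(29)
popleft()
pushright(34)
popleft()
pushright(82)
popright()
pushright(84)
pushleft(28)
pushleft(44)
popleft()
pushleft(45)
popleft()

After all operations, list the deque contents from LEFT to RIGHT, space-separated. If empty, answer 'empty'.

Answer: 28 84

Derivation:
pushright(37): [37]
popright(): []
pushleft(29): [29]
popleft(): []
pushright(34): [34]
popleft(): []
pushright(82): [82]
popright(): []
pushright(84): [84]
pushleft(28): [28, 84]
pushleft(44): [44, 28, 84]
popleft(): [28, 84]
pushleft(45): [45, 28, 84]
popleft(): [28, 84]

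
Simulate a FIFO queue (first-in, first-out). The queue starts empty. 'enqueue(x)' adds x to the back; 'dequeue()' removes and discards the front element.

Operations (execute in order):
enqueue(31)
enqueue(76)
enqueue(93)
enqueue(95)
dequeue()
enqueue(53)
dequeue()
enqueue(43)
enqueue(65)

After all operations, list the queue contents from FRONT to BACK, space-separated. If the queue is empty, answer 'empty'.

enqueue(31): [31]
enqueue(76): [31, 76]
enqueue(93): [31, 76, 93]
enqueue(95): [31, 76, 93, 95]
dequeue(): [76, 93, 95]
enqueue(53): [76, 93, 95, 53]
dequeue(): [93, 95, 53]
enqueue(43): [93, 95, 53, 43]
enqueue(65): [93, 95, 53, 43, 65]

Answer: 93 95 53 43 65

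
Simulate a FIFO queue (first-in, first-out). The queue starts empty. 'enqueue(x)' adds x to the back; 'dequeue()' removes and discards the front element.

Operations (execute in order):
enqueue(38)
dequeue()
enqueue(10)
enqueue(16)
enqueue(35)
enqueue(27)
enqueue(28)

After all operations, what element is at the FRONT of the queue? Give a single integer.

enqueue(38): queue = [38]
dequeue(): queue = []
enqueue(10): queue = [10]
enqueue(16): queue = [10, 16]
enqueue(35): queue = [10, 16, 35]
enqueue(27): queue = [10, 16, 35, 27]
enqueue(28): queue = [10, 16, 35, 27, 28]

Answer: 10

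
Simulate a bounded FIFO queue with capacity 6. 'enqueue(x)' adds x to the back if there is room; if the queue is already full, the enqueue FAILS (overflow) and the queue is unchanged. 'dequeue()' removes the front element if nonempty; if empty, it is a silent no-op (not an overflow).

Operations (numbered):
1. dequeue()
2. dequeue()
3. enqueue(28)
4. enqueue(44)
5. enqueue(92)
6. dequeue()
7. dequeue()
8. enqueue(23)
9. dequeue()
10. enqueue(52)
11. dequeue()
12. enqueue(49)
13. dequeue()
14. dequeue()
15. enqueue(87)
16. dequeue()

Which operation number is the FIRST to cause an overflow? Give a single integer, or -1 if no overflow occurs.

1. dequeue(): empty, no-op, size=0
2. dequeue(): empty, no-op, size=0
3. enqueue(28): size=1
4. enqueue(44): size=2
5. enqueue(92): size=3
6. dequeue(): size=2
7. dequeue(): size=1
8. enqueue(23): size=2
9. dequeue(): size=1
10. enqueue(52): size=2
11. dequeue(): size=1
12. enqueue(49): size=2
13. dequeue(): size=1
14. dequeue(): size=0
15. enqueue(87): size=1
16. dequeue(): size=0

Answer: -1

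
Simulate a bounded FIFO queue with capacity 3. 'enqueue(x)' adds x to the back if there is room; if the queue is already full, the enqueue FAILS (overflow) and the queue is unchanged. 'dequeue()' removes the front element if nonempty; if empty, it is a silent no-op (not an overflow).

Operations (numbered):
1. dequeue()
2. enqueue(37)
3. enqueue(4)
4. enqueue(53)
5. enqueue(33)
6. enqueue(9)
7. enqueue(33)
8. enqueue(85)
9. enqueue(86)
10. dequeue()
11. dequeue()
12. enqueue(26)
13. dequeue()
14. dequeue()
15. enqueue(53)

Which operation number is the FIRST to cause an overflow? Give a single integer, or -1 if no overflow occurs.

Answer: 5

Derivation:
1. dequeue(): empty, no-op, size=0
2. enqueue(37): size=1
3. enqueue(4): size=2
4. enqueue(53): size=3
5. enqueue(33): size=3=cap → OVERFLOW (fail)
6. enqueue(9): size=3=cap → OVERFLOW (fail)
7. enqueue(33): size=3=cap → OVERFLOW (fail)
8. enqueue(85): size=3=cap → OVERFLOW (fail)
9. enqueue(86): size=3=cap → OVERFLOW (fail)
10. dequeue(): size=2
11. dequeue(): size=1
12. enqueue(26): size=2
13. dequeue(): size=1
14. dequeue(): size=0
15. enqueue(53): size=1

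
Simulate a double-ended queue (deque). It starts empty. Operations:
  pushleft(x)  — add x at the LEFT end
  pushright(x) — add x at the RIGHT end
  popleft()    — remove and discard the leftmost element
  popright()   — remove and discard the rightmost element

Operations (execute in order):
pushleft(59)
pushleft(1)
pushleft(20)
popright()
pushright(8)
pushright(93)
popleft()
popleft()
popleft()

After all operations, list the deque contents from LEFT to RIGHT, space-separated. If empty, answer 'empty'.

pushleft(59): [59]
pushleft(1): [1, 59]
pushleft(20): [20, 1, 59]
popright(): [20, 1]
pushright(8): [20, 1, 8]
pushright(93): [20, 1, 8, 93]
popleft(): [1, 8, 93]
popleft(): [8, 93]
popleft(): [93]

Answer: 93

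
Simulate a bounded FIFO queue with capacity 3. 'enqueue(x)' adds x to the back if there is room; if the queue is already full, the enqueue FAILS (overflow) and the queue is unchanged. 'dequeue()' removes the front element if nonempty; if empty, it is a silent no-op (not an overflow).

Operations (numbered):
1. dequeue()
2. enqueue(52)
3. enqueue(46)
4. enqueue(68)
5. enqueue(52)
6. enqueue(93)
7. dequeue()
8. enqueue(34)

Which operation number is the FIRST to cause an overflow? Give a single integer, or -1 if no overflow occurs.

1. dequeue(): empty, no-op, size=0
2. enqueue(52): size=1
3. enqueue(46): size=2
4. enqueue(68): size=3
5. enqueue(52): size=3=cap → OVERFLOW (fail)
6. enqueue(93): size=3=cap → OVERFLOW (fail)
7. dequeue(): size=2
8. enqueue(34): size=3

Answer: 5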